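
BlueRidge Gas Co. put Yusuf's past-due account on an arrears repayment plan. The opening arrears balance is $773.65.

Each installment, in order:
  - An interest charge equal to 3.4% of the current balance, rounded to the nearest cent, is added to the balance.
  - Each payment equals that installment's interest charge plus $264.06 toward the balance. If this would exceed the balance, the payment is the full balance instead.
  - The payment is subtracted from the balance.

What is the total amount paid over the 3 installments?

$825.63

Installment 1: opening $773.65; interest $26.30 → $799.95; payment $290.36; balance $509.59
Installment 2: opening $509.59; interest $17.33 → $526.92; payment $281.39; balance $245.53
Installment 3: opening $245.53; interest $8.35 → $253.88; payment $253.88; balance $0.00
Total paid: $825.63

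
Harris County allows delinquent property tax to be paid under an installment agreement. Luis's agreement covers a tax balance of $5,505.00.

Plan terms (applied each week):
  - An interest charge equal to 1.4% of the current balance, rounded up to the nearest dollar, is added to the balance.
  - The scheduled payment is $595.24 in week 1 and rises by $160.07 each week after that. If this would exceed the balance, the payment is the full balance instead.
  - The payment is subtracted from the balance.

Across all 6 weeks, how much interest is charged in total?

Week 1: opening $5,505.00; interest $78.00 → $5,583.00; payment $595.24; balance $4,987.76
Week 2: opening $4,987.76; interest $70.00 → $5,057.76; payment $755.31; balance $4,302.45
Week 3: opening $4,302.45; interest $61.00 → $4,363.45; payment $915.38; balance $3,448.07
Week 4: opening $3,448.07; interest $49.00 → $3,497.07; payment $1,075.45; balance $2,421.62
Week 5: opening $2,421.62; interest $34.00 → $2,455.62; payment $1,235.52; balance $1,220.10
Week 6: opening $1,220.10; interest $18.00 → $1,238.10; payment $1,238.10; balance $0.00
Total interest: $78.00 + $70.00 + $61.00 + $49.00 + $34.00 + $18.00 = $310.00

$310.00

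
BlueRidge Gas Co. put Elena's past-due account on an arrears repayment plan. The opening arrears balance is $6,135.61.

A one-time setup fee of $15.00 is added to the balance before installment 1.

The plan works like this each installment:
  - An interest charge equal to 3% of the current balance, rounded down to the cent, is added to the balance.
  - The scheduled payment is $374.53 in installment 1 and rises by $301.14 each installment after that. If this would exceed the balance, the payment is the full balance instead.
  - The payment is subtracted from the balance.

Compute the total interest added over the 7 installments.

Installment 1: $6,150.61 +$184.51 interest = $6,335.12; pay $374.53 → $5,960.59
Installment 2: $5,960.59 +$178.81 interest = $6,139.40; pay $675.67 → $5,463.73
Installment 3: $5,463.73 +$163.91 interest = $5,627.64; pay $976.81 → $4,650.83
Installment 4: $4,650.83 +$139.52 interest = $4,790.35; pay $1,277.95 → $3,512.40
Installment 5: $3,512.40 +$105.37 interest = $3,617.77; pay $1,579.09 → $2,038.68
Installment 6: $2,038.68 +$61.16 interest = $2,099.84; pay $1,880.23 → $219.61
Installment 7: $219.61 +$6.58 interest = $226.19; pay $226.19 → $0.00
Total interest: $184.51 + $178.81 + $163.91 + $139.52 + $105.37 + $61.16 + $6.58 = $839.86

$839.86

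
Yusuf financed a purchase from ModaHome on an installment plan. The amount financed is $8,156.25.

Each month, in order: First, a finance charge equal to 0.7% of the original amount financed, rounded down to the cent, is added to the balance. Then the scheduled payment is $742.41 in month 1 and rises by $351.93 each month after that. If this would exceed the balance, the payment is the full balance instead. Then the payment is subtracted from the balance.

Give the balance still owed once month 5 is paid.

$1,210.35

Month 1: opening $8,156.25; interest $57.09 → $8,213.34; payment $742.41; balance $7,470.93
Month 2: opening $7,470.93; interest $57.09 → $7,528.02; payment $1,094.34; balance $6,433.68
Month 3: opening $6,433.68; interest $57.09 → $6,490.77; payment $1,446.27; balance $5,044.50
Month 4: opening $5,044.50; interest $57.09 → $5,101.59; payment $1,798.20; balance $3,303.39
Month 5: opening $3,303.39; interest $57.09 → $3,360.48; payment $2,150.13; balance $1,210.35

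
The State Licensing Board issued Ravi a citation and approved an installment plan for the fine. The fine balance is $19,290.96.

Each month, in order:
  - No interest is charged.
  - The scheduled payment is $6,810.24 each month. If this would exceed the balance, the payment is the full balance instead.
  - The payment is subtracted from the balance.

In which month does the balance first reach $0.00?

3

# | Opening | Payment | End bal
1 | $19,290.96 | $6,810.24 | $12,480.72
2 | $12,480.72 | $6,810.24 | $5,670.48
3 | $5,670.48 | $5,670.48 | $0.00
Balance reaches $0.00 in month 3.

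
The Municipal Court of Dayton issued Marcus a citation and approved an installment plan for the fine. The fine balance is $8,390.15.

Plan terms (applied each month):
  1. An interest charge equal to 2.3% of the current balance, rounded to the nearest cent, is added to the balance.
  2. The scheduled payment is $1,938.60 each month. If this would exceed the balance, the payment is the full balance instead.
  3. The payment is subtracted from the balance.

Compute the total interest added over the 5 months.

$554.02

Month 1: $8,390.15 +$192.97 interest = $8,583.12; pay $1,938.60 → $6,644.52
Month 2: $6,644.52 +$152.82 interest = $6,797.34; pay $1,938.60 → $4,858.74
Month 3: $4,858.74 +$111.75 interest = $4,970.49; pay $1,938.60 → $3,031.89
Month 4: $3,031.89 +$69.73 interest = $3,101.62; pay $1,938.60 → $1,163.02
Month 5: $1,163.02 +$26.75 interest = $1,189.77; pay $1,189.77 → $0.00
Total interest: $192.97 + $152.82 + $111.75 + $69.73 + $26.75 = $554.02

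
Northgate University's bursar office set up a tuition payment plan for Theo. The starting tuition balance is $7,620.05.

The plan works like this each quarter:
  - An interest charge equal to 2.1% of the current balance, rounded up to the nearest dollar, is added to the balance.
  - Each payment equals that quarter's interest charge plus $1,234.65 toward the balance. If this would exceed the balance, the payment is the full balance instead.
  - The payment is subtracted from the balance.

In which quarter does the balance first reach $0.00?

Quarter 1: opening $7,620.05; interest $161.00 → $7,781.05; payment $1,395.65; balance $6,385.40
Quarter 2: opening $6,385.40; interest $135.00 → $6,520.40; payment $1,369.65; balance $5,150.75
Quarter 3: opening $5,150.75; interest $109.00 → $5,259.75; payment $1,343.65; balance $3,916.10
Quarter 4: opening $3,916.10; interest $83.00 → $3,999.10; payment $1,317.65; balance $2,681.45
Quarter 5: opening $2,681.45; interest $57.00 → $2,738.45; payment $1,291.65; balance $1,446.80
Quarter 6: opening $1,446.80; interest $31.00 → $1,477.80; payment $1,265.65; balance $212.15
Quarter 7: opening $212.15; interest $5.00 → $217.15; payment $217.15; balance $0.00
Balance reaches $0.00 in quarter 7.

7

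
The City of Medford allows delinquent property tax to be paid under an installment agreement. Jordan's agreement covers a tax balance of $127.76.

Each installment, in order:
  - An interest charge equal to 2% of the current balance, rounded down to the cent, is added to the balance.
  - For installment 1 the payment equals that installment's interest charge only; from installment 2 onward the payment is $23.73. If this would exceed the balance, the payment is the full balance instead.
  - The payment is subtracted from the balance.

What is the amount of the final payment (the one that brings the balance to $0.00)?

$17.88

Installment 1: opening $127.76; interest $2.55 → $130.31; payment $2.55; balance $127.76
Installment 2: opening $127.76; interest $2.55 → $130.31; payment $23.73; balance $106.58
Installment 3: opening $106.58; interest $2.13 → $108.71; payment $23.73; balance $84.98
Installment 4: opening $84.98; interest $1.69 → $86.67; payment $23.73; balance $62.94
Installment 5: opening $62.94; interest $1.25 → $64.19; payment $23.73; balance $40.46
Installment 6: opening $40.46; interest $0.80 → $41.26; payment $23.73; balance $17.53
Installment 7: opening $17.53; interest $0.35 → $17.88; payment $17.88; balance $0.00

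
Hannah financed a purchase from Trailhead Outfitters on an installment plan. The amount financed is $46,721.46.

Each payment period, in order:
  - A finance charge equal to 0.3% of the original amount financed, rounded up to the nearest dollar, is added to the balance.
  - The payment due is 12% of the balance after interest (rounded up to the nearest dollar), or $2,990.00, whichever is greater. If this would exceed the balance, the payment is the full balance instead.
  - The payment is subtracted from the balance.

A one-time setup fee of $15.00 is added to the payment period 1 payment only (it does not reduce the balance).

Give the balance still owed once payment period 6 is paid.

Payment period 1: opening $46,721.46; interest $141.00 → $46,862.46; payment $5,624.00 (+ $15.00 fee); balance $41,238.46
Payment period 2: opening $41,238.46; interest $141.00 → $41,379.46; payment $4,966.00; balance $36,413.46
Payment period 3: opening $36,413.46; interest $141.00 → $36,554.46; payment $4,387.00; balance $32,167.46
Payment period 4: opening $32,167.46; interest $141.00 → $32,308.46; payment $3,878.00; balance $28,430.46
Payment period 5: opening $28,430.46; interest $141.00 → $28,571.46; payment $3,429.00; balance $25,142.46
Payment period 6: opening $25,142.46; interest $141.00 → $25,283.46; payment $3,035.00; balance $22,248.46

$22,248.46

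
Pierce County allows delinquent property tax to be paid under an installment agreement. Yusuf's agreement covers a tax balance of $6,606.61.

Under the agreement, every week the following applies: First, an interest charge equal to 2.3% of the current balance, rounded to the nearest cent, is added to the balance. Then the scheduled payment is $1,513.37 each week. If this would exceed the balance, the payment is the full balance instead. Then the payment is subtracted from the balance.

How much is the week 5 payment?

Week 1: $6,606.61 +$151.95 interest = $6,758.56; pay $1,513.37 → $5,245.19
Week 2: $5,245.19 +$120.64 interest = $5,365.83; pay $1,513.37 → $3,852.46
Week 3: $3,852.46 +$88.61 interest = $3,941.07; pay $1,513.37 → $2,427.70
Week 4: $2,427.70 +$55.84 interest = $2,483.54; pay $1,513.37 → $970.17
Week 5: $970.17 +$22.31 interest = $992.48; pay $992.48 → $0.00

$992.48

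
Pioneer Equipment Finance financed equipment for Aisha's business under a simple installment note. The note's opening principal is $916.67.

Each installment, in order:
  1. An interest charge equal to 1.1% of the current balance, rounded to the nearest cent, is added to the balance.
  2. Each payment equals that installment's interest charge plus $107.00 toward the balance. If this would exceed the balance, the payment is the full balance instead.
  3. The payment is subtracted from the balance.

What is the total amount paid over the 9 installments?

Installment 1: opening $916.67; interest $10.08 → $926.75; payment $117.08; balance $809.67
Installment 2: opening $809.67; interest $8.91 → $818.58; payment $115.91; balance $702.67
Installment 3: opening $702.67; interest $7.73 → $710.40; payment $114.73; balance $595.67
Installment 4: opening $595.67; interest $6.55 → $602.22; payment $113.55; balance $488.67
Installment 5: opening $488.67; interest $5.38 → $494.05; payment $112.38; balance $381.67
Installment 6: opening $381.67; interest $4.20 → $385.87; payment $111.20; balance $274.67
Installment 7: opening $274.67; interest $3.02 → $277.69; payment $110.02; balance $167.67
Installment 8: opening $167.67; interest $1.84 → $169.51; payment $108.84; balance $60.67
Installment 9: opening $60.67; interest $0.67 → $61.34; payment $61.34; balance $0.00
Total paid: $965.05

$965.05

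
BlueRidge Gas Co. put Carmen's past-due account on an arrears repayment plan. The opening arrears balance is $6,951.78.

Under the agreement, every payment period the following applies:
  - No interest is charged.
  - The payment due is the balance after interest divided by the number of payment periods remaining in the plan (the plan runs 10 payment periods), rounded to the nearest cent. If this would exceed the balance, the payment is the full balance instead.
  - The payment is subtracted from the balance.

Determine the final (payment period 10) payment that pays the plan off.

$695.17

Payment period 1: $6,951.78 − $695.18 → $6,256.60
Payment period 2: $6,256.60 − $695.18 → $5,561.42
Payment period 3: $5,561.42 − $695.18 → $4,866.24
Payment period 4: $4,866.24 − $695.18 → $4,171.06
Payment period 5: $4,171.06 − $695.18 → $3,475.88
Payment period 6: $3,475.88 − $695.18 → $2,780.70
Payment period 7: $2,780.70 − $695.18 → $2,085.52
Payment period 8: $2,085.52 − $695.17 → $1,390.35
Payment period 9: $1,390.35 − $695.18 → $695.17
Payment period 10: $695.17 − $695.17 → $0.00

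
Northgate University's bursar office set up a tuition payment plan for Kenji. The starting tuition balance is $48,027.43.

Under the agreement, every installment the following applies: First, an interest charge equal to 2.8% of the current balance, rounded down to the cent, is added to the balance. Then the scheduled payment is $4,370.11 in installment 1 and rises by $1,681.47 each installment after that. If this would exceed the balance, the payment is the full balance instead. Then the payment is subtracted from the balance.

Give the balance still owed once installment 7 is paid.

Installment 1: $48,027.43 +$1,344.76 interest = $49,372.19; pay $4,370.11 → $45,002.08
Installment 2: $45,002.08 +$1,260.05 interest = $46,262.13; pay $6,051.58 → $40,210.55
Installment 3: $40,210.55 +$1,125.89 interest = $41,336.44; pay $7,733.05 → $33,603.39
Installment 4: $33,603.39 +$940.89 interest = $34,544.28; pay $9,414.52 → $25,129.76
Installment 5: $25,129.76 +$703.63 interest = $25,833.39; pay $11,095.99 → $14,737.40
Installment 6: $14,737.40 +$412.64 interest = $15,150.04; pay $12,777.46 → $2,372.58
Installment 7: $2,372.58 +$66.43 interest = $2,439.01; pay $2,439.01 → $0.00

$0.00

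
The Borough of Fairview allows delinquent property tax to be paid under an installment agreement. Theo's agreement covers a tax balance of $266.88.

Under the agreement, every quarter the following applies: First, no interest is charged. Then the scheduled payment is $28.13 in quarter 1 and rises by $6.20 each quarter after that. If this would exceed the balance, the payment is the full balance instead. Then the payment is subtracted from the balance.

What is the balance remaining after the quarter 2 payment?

$204.42

Quarter 1: opening $266.88; payment $28.13; balance $238.75
Quarter 2: opening $238.75; payment $34.33; balance $204.42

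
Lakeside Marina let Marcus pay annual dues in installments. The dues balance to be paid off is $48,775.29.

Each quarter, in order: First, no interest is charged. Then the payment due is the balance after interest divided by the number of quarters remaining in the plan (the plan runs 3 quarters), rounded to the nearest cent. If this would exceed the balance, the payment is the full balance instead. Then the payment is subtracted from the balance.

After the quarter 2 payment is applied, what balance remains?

Quarter 1: $48,775.29 − $16,258.43 → $32,516.86
Quarter 2: $32,516.86 − $16,258.43 → $16,258.43

$16,258.43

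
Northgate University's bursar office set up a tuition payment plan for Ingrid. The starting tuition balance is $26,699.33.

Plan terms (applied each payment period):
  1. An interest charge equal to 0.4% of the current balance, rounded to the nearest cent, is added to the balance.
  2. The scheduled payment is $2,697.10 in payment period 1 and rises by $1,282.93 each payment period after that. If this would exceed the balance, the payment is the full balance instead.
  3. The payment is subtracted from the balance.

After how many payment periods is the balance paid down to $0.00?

6

Payment period 1: opening $26,699.33; interest $106.80 → $26,806.13; payment $2,697.10; balance $24,109.03
Payment period 2: opening $24,109.03; interest $96.44 → $24,205.47; payment $3,980.03; balance $20,225.44
Payment period 3: opening $20,225.44; interest $80.90 → $20,306.34; payment $5,262.96; balance $15,043.38
Payment period 4: opening $15,043.38; interest $60.17 → $15,103.55; payment $6,545.89; balance $8,557.66
Payment period 5: opening $8,557.66; interest $34.23 → $8,591.89; payment $7,828.82; balance $763.07
Payment period 6: opening $763.07; interest $3.05 → $766.12; payment $766.12; balance $0.00
Balance reaches $0.00 in payment period 6.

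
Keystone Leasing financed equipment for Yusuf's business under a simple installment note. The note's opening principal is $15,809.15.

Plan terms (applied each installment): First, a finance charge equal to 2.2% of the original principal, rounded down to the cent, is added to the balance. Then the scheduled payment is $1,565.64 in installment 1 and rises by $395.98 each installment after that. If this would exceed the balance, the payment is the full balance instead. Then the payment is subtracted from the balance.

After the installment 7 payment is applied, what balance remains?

Installment 1: opening $15,809.15; interest $347.80 → $16,156.95; payment $1,565.64; balance $14,591.31
Installment 2: opening $14,591.31; interest $347.80 → $14,939.11; payment $1,961.62; balance $12,977.49
Installment 3: opening $12,977.49; interest $347.80 → $13,325.29; payment $2,357.60; balance $10,967.69
Installment 4: opening $10,967.69; interest $347.80 → $11,315.49; payment $2,753.58; balance $8,561.91
Installment 5: opening $8,561.91; interest $347.80 → $8,909.71; payment $3,149.56; balance $5,760.15
Installment 6: opening $5,760.15; interest $347.80 → $6,107.95; payment $3,545.54; balance $2,562.41
Installment 7: opening $2,562.41; interest $347.80 → $2,910.21; payment $2,910.21; balance $0.00

$0.00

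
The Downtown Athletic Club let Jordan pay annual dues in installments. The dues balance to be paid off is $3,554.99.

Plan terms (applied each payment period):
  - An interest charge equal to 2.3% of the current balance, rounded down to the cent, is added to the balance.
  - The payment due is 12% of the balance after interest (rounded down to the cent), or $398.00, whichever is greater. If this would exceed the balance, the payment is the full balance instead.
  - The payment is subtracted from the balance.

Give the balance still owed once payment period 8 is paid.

Payment period 1: opening $3,554.99; interest $81.76 → $3,636.75; payment $436.41; balance $3,200.34
Payment period 2: opening $3,200.34; interest $73.60 → $3,273.94; payment $398.00; balance $2,875.94
Payment period 3: opening $2,875.94; interest $66.14 → $2,942.08; payment $398.00; balance $2,544.08
Payment period 4: opening $2,544.08; interest $58.51 → $2,602.59; payment $398.00; balance $2,204.59
Payment period 5: opening $2,204.59; interest $50.70 → $2,255.29; payment $398.00; balance $1,857.29
Payment period 6: opening $1,857.29; interest $42.71 → $1,900.00; payment $398.00; balance $1,502.00
Payment period 7: opening $1,502.00; interest $34.54 → $1,536.54; payment $398.00; balance $1,138.54
Payment period 8: opening $1,138.54; interest $26.18 → $1,164.72; payment $398.00; balance $766.72

$766.72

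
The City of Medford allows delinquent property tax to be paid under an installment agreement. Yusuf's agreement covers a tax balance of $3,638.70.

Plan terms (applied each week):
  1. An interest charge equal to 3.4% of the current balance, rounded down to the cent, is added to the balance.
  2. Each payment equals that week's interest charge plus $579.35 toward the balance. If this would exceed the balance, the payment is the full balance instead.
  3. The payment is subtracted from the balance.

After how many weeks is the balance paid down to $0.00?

7

Week 1: $3,638.70 +$123.71 interest = $3,762.41; pay $703.06 → $3,059.35
Week 2: $3,059.35 +$104.01 interest = $3,163.36; pay $683.36 → $2,480.00
Week 3: $2,480.00 +$84.32 interest = $2,564.32; pay $663.67 → $1,900.65
Week 4: $1,900.65 +$64.62 interest = $1,965.27; pay $643.97 → $1,321.30
Week 5: $1,321.30 +$44.92 interest = $1,366.22; pay $624.27 → $741.95
Week 6: $741.95 +$25.22 interest = $767.17; pay $604.57 → $162.60
Week 7: $162.60 +$5.52 interest = $168.12; pay $168.12 → $0.00
Balance reaches $0.00 in week 7.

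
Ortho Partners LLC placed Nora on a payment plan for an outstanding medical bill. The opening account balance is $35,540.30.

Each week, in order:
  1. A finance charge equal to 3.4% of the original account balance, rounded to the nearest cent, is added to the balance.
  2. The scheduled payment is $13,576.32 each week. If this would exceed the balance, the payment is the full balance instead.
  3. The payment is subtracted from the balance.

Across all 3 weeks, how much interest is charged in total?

Week 1: $35,540.30 +$1,208.37 interest = $36,748.67; pay $13,576.32 → $23,172.35
Week 2: $23,172.35 +$1,208.37 interest = $24,380.72; pay $13,576.32 → $10,804.40
Week 3: $10,804.40 +$1,208.37 interest = $12,012.77; pay $12,012.77 → $0.00
Total interest: $1,208.37 + $1,208.37 + $1,208.37 = $3,625.11

$3,625.11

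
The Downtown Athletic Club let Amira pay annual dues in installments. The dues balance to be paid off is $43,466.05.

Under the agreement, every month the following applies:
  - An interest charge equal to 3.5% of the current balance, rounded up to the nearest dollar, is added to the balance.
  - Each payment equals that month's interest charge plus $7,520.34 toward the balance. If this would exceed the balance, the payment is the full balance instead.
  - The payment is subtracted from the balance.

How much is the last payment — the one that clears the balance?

Month 1: $43,466.05 +$1,522.00 interest = $44,988.05; pay $9,042.34 → $35,945.71
Month 2: $35,945.71 +$1,259.00 interest = $37,204.71; pay $8,779.34 → $28,425.37
Month 3: $28,425.37 +$995.00 interest = $29,420.37; pay $8,515.34 → $20,905.03
Month 4: $20,905.03 +$732.00 interest = $21,637.03; pay $8,252.34 → $13,384.69
Month 5: $13,384.69 +$469.00 interest = $13,853.69; pay $7,989.34 → $5,864.35
Month 6: $5,864.35 +$206.00 interest = $6,070.35; pay $6,070.35 → $0.00

$6,070.35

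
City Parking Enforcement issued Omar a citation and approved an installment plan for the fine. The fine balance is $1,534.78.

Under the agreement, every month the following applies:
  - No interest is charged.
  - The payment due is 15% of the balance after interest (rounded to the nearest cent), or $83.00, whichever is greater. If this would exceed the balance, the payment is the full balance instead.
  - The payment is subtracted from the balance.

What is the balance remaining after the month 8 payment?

$409.01

Month 1: $1,534.78 − $230.22 → $1,304.56
Month 2: $1,304.56 − $195.68 → $1,108.88
Month 3: $1,108.88 − $166.33 → $942.55
Month 4: $942.55 − $141.38 → $801.17
Month 5: $801.17 − $120.18 → $680.99
Month 6: $680.99 − $102.15 → $578.84
Month 7: $578.84 − $86.83 → $492.01
Month 8: $492.01 − $83.00 → $409.01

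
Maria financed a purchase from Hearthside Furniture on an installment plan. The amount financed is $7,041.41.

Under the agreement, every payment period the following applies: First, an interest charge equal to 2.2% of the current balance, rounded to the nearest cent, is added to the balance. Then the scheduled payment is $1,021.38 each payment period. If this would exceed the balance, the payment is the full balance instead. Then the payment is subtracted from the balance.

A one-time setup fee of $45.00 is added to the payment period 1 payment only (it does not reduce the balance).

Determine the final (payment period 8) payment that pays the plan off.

$573.16

Payment period 1: opening $7,041.41; interest $154.91 → $7,196.32; payment $1,021.38 (+ $45.00 fee); balance $6,174.94
Payment period 2: opening $6,174.94; interest $135.85 → $6,310.79; payment $1,021.38; balance $5,289.41
Payment period 3: opening $5,289.41; interest $116.37 → $5,405.78; payment $1,021.38; balance $4,384.40
Payment period 4: opening $4,384.40; interest $96.46 → $4,480.86; payment $1,021.38; balance $3,459.48
Payment period 5: opening $3,459.48; interest $76.11 → $3,535.59; payment $1,021.38; balance $2,514.21
Payment period 6: opening $2,514.21; interest $55.31 → $2,569.52; payment $1,021.38; balance $1,548.14
Payment period 7: opening $1,548.14; interest $34.06 → $1,582.20; payment $1,021.38; balance $560.82
Payment period 8: opening $560.82; interest $12.34 → $573.16; payment $573.16; balance $0.00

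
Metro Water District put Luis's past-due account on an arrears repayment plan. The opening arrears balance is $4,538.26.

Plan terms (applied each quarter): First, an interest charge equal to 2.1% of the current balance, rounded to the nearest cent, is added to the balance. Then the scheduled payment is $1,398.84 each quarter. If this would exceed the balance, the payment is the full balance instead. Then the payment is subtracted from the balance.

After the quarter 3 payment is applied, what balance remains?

$544.95

Quarter 1: $4,538.26 +$95.30 interest = $4,633.56; pay $1,398.84 → $3,234.72
Quarter 2: $3,234.72 +$67.93 interest = $3,302.65; pay $1,398.84 → $1,903.81
Quarter 3: $1,903.81 +$39.98 interest = $1,943.79; pay $1,398.84 → $544.95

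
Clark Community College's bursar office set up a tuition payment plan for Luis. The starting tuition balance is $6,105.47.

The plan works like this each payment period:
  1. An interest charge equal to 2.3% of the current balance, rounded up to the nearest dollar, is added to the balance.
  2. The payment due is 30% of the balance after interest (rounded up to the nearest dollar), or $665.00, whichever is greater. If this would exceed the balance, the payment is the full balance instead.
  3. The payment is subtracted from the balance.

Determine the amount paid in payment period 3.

$962.00

Payment period 1: $6,105.47 +$141.00 interest = $6,246.47; pay $1,874.00 → $4,372.47
Payment period 2: $4,372.47 +$101.00 interest = $4,473.47; pay $1,343.00 → $3,130.47
Payment period 3: $3,130.47 +$73.00 interest = $3,203.47; pay $962.00 → $2,241.47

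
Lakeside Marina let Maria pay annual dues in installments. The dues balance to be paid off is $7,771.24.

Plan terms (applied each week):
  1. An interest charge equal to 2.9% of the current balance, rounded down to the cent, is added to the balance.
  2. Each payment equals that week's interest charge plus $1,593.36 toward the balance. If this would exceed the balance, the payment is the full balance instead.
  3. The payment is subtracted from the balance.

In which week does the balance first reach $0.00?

Week 1: $7,771.24 +$225.36 interest = $7,996.60; pay $1,818.72 → $6,177.88
Week 2: $6,177.88 +$179.15 interest = $6,357.03; pay $1,772.51 → $4,584.52
Week 3: $4,584.52 +$132.95 interest = $4,717.47; pay $1,726.31 → $2,991.16
Week 4: $2,991.16 +$86.74 interest = $3,077.90; pay $1,680.10 → $1,397.80
Week 5: $1,397.80 +$40.53 interest = $1,438.33; pay $1,438.33 → $0.00
Balance reaches $0.00 in week 5.

5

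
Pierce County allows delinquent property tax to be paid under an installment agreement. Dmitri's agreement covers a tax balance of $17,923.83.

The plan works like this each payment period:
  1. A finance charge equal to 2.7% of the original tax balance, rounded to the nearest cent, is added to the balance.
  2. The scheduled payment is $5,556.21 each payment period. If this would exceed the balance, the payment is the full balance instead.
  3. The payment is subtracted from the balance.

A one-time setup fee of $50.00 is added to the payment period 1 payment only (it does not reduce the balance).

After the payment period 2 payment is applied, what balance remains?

Payment period 1: $17,923.83 +$483.94 interest = $18,407.77; pay $5,556.21 (+ $50.00 fee) → $12,851.56
Payment period 2: $12,851.56 +$483.94 interest = $13,335.50; pay $5,556.21 → $7,779.29

$7,779.29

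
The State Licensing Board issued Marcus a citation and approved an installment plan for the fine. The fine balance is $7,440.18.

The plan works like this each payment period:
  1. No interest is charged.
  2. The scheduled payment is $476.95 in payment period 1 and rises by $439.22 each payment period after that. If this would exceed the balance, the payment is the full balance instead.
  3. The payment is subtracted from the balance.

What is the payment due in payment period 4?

$1,794.61

# | Opening | Payment | End bal
1 | $7,440.18 | $476.95 | $6,963.23
2 | $6,963.23 | $916.17 | $6,047.06
3 | $6,047.06 | $1,355.39 | $4,691.67
4 | $4,691.67 | $1,794.61 | $2,897.06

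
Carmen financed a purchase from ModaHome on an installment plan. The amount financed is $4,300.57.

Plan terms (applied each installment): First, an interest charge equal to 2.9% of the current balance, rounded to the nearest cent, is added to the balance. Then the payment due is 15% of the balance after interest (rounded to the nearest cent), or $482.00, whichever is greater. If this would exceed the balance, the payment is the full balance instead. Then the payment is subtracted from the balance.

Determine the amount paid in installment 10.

Installment 1: opening $4,300.57; interest $124.72 → $4,425.29; payment $663.79; balance $3,761.50
Installment 2: opening $3,761.50; interest $109.08 → $3,870.58; payment $580.59; balance $3,289.99
Installment 3: opening $3,289.99; interest $95.41 → $3,385.40; payment $507.81; balance $2,877.59
Installment 4: opening $2,877.59; interest $83.45 → $2,961.04; payment $482.00; balance $2,479.04
Installment 5: opening $2,479.04; interest $71.89 → $2,550.93; payment $482.00; balance $2,068.93
Installment 6: opening $2,068.93; interest $60.00 → $2,128.93; payment $482.00; balance $1,646.93
Installment 7: opening $1,646.93; interest $47.76 → $1,694.69; payment $482.00; balance $1,212.69
Installment 8: opening $1,212.69; interest $35.17 → $1,247.86; payment $482.00; balance $765.86
Installment 9: opening $765.86; interest $22.21 → $788.07; payment $482.00; balance $306.07
Installment 10: opening $306.07; interest $8.88 → $314.95; payment $314.95; balance $0.00

$314.95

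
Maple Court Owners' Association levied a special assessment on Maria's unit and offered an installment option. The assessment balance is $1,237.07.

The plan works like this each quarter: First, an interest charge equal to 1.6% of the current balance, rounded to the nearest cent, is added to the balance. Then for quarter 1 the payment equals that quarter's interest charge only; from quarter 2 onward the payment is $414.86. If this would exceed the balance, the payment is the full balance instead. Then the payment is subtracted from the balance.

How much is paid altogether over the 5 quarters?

Quarter 1: $1,237.07 +$19.79 interest = $1,256.86; pay $19.79 → $1,237.07
Quarter 2: $1,237.07 +$19.79 interest = $1,256.86; pay $414.86 → $842.00
Quarter 3: $842.00 +$13.47 interest = $855.47; pay $414.86 → $440.61
Quarter 4: $440.61 +$7.05 interest = $447.66; pay $414.86 → $32.80
Quarter 5: $32.80 +$0.52 interest = $33.32; pay $33.32 → $0.00
Total paid: $1,297.69

$1,297.69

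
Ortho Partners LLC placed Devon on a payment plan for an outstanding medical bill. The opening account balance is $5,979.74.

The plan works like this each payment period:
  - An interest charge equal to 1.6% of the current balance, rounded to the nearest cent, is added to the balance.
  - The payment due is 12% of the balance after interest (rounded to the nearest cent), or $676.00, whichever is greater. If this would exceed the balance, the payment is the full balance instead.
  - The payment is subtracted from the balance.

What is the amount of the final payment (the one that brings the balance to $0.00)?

Payment period 1: $5,979.74 +$95.68 interest = $6,075.42; pay $729.05 → $5,346.37
Payment period 2: $5,346.37 +$85.54 interest = $5,431.91; pay $676.00 → $4,755.91
Payment period 3: $4,755.91 +$76.09 interest = $4,832.00; pay $676.00 → $4,156.00
Payment period 4: $4,156.00 +$66.50 interest = $4,222.50; pay $676.00 → $3,546.50
Payment period 5: $3,546.50 +$56.74 interest = $3,603.24; pay $676.00 → $2,927.24
Payment period 6: $2,927.24 +$46.84 interest = $2,974.08; pay $676.00 → $2,298.08
Payment period 7: $2,298.08 +$36.77 interest = $2,334.85; pay $676.00 → $1,658.85
Payment period 8: $1,658.85 +$26.54 interest = $1,685.39; pay $676.00 → $1,009.39
Payment period 9: $1,009.39 +$16.15 interest = $1,025.54; pay $676.00 → $349.54
Payment period 10: $349.54 +$5.59 interest = $355.13; pay $355.13 → $0.00

$355.13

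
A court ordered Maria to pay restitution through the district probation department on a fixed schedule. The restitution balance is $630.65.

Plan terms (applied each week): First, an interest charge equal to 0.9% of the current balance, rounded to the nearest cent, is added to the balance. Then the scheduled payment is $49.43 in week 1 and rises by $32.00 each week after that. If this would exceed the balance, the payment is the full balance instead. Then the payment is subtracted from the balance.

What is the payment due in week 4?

Week 1: $630.65 +$5.68 interest = $636.33; pay $49.43 → $586.90
Week 2: $586.90 +$5.28 interest = $592.18; pay $81.43 → $510.75
Week 3: $510.75 +$4.60 interest = $515.35; pay $113.43 → $401.92
Week 4: $401.92 +$3.62 interest = $405.54; pay $145.43 → $260.11

$145.43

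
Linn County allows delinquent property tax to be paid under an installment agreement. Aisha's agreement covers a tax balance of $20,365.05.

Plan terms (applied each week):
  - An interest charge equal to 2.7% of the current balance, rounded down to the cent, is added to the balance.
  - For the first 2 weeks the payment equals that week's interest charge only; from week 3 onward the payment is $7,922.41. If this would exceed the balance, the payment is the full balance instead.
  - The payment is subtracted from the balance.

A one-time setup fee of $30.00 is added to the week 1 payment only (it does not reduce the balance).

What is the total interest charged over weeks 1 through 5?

$2,146.70

# | Opening | Interest | Payment | Fee | End bal
1 | $20,365.05 | $549.85 | $549.85 | $30.00 | $20,365.05
2 | $20,365.05 | $549.85 | $549.85 | — | $20,365.05
3 | $20,365.05 | $549.85 | $7,922.41 | — | $12,992.49
4 | $12,992.49 | $350.79 | $7,922.41 | — | $5,420.87
5 | $5,420.87 | $146.36 | $5,567.23 | — | $0.00
Total interest: $549.85 + $549.85 + $549.85 + $350.79 + $146.36 = $2,146.70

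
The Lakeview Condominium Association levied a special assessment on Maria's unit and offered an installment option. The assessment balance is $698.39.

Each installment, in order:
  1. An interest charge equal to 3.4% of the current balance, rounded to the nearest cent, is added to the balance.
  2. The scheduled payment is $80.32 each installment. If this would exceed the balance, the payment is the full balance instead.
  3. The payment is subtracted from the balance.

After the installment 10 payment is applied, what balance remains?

$37.76

# | Opening | Interest | Payment | End bal
1 | $698.39 | $23.75 | $80.32 | $641.82
2 | $641.82 | $21.82 | $80.32 | $583.32
3 | $583.32 | $19.83 | $80.32 | $522.83
4 | $522.83 | $17.78 | $80.32 | $460.29
5 | $460.29 | $15.65 | $80.32 | $395.62
6 | $395.62 | $13.45 | $80.32 | $328.75
7 | $328.75 | $11.18 | $80.32 | $259.61
8 | $259.61 | $8.83 | $80.32 | $188.12
9 | $188.12 | $6.40 | $80.32 | $114.20
10 | $114.20 | $3.88 | $80.32 | $37.76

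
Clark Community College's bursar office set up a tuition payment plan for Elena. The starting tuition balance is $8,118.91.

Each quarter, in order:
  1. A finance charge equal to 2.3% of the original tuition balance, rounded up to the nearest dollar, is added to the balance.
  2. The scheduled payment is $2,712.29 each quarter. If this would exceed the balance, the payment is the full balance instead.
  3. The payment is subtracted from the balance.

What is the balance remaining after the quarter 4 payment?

$0.00

Quarter 1: opening $8,118.91; interest $187.00 → $8,305.91; payment $2,712.29; balance $5,593.62
Quarter 2: opening $5,593.62; interest $187.00 → $5,780.62; payment $2,712.29; balance $3,068.33
Quarter 3: opening $3,068.33; interest $187.00 → $3,255.33; payment $2,712.29; balance $543.04
Quarter 4: opening $543.04; interest $187.00 → $730.04; payment $730.04; balance $0.00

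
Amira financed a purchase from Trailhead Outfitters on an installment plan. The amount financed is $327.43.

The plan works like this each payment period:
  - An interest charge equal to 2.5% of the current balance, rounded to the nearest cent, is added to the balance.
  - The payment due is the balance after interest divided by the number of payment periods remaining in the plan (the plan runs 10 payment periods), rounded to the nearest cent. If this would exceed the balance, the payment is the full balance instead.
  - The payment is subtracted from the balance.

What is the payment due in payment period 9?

# | Opening | Interest | Payment | End bal
1 | $327.43 | $8.19 | $33.56 | $302.06
2 | $302.06 | $7.55 | $34.40 | $275.21
3 | $275.21 | $6.88 | $35.26 | $246.83
4 | $246.83 | $6.17 | $36.14 | $216.86
5 | $216.86 | $5.42 | $37.05 | $185.23
6 | $185.23 | $4.63 | $37.97 | $151.89
7 | $151.89 | $3.80 | $38.92 | $116.77
8 | $116.77 | $2.92 | $39.90 | $79.79
9 | $79.79 | $1.99 | $40.89 | $40.89

$40.89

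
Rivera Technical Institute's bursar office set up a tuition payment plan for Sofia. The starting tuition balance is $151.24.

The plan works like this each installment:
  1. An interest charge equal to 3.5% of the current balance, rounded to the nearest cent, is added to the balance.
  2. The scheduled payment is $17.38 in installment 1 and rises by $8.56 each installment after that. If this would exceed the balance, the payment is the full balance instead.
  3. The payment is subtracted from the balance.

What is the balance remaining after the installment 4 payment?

Installment 1: $151.24 +$5.29 interest = $156.53; pay $17.38 → $139.15
Installment 2: $139.15 +$4.87 interest = $144.02; pay $25.94 → $118.08
Installment 3: $118.08 +$4.13 interest = $122.21; pay $34.50 → $87.71
Installment 4: $87.71 +$3.07 interest = $90.78; pay $43.06 → $47.72

$47.72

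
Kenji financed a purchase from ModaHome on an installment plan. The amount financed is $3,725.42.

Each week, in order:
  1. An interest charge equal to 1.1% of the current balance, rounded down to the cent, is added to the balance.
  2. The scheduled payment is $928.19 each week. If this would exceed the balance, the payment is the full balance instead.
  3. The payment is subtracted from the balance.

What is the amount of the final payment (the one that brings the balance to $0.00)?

$118.86

Week 1: opening $3,725.42; interest $40.97 → $3,766.39; payment $928.19; balance $2,838.20
Week 2: opening $2,838.20; interest $31.22 → $2,869.42; payment $928.19; balance $1,941.23
Week 3: opening $1,941.23; interest $21.35 → $1,962.58; payment $928.19; balance $1,034.39
Week 4: opening $1,034.39; interest $11.37 → $1,045.76; payment $928.19; balance $117.57
Week 5: opening $117.57; interest $1.29 → $118.86; payment $118.86; balance $0.00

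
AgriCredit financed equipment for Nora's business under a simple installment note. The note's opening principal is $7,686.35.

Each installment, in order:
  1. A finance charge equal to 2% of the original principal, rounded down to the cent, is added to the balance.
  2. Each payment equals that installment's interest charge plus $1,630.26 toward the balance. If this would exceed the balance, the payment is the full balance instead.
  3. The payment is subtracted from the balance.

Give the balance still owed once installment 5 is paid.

# | Opening | Interest | Payment | End bal
1 | $7,686.35 | $153.72 | $1,783.98 | $6,056.09
2 | $6,056.09 | $153.72 | $1,783.98 | $4,425.83
3 | $4,425.83 | $153.72 | $1,783.98 | $2,795.57
4 | $2,795.57 | $153.72 | $1,783.98 | $1,165.31
5 | $1,165.31 | $153.72 | $1,319.03 | $0.00

$0.00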